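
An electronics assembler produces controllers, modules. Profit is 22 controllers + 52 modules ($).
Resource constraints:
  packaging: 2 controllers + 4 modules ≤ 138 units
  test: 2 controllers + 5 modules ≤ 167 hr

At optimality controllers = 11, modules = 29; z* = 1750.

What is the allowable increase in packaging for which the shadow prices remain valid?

29

Binding constraints: packaging, test. The basis is B = [[2,4],[2,5]] with det 2.
Per unit increase in packaging, x* moves by d = (2.5, -1).
The basis stays optimal until modules reaches 0; allowable increase = 29 units.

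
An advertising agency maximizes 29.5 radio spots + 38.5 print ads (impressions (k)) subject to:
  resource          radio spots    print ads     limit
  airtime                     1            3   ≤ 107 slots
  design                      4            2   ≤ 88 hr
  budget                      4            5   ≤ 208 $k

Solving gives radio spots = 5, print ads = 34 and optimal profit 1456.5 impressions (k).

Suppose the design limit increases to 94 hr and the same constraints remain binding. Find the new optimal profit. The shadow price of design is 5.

1486.5

Δb = 6, so new z* = 1456.5 + (5)·(6) = 1456.5 + 30 = 1486.5.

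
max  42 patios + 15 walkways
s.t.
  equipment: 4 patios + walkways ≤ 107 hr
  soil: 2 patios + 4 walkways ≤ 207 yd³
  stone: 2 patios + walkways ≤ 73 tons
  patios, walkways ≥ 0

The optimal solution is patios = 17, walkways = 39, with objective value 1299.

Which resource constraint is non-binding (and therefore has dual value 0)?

equipment: 107/107 (binding)
soil: 190/207 (slack 17)
stone: 73/73 (binding)
By complementary slackness, a constraint with positive slack has shadow price 0 → soil.

soil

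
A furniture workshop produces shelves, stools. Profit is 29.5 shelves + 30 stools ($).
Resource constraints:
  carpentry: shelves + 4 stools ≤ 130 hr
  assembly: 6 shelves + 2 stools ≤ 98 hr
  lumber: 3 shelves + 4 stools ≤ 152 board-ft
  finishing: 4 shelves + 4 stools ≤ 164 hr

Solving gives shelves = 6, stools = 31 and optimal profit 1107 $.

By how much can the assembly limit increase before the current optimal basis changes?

27.5

Binding constraints: carpentry, assembly. The basis is B = [[1,4],[6,2]] with det -22.
Per unit increase in assembly, x* moves by d = (0.1818, -0.0455).
The basis stays optimal until lumber becomes binding; allowable increase = 27.5 hr.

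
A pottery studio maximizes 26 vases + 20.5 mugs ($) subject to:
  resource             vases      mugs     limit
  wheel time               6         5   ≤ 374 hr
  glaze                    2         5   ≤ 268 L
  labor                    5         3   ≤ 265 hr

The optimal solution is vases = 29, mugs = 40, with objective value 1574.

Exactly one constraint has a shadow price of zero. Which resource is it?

wheel time: 374/374 (binding)
glaze: 258/268 (slack 10)
labor: 265/265 (binding)
By complementary slackness, a constraint with positive slack has shadow price 0 → glaze.

glaze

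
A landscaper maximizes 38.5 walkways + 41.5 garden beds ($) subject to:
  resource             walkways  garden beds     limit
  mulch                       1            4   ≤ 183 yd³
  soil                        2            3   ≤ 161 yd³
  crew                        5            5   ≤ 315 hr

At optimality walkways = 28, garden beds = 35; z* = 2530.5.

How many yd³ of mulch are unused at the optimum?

mulch used = 1·28 + 4·35 = 168; slack = 183 − 168 = 15.

15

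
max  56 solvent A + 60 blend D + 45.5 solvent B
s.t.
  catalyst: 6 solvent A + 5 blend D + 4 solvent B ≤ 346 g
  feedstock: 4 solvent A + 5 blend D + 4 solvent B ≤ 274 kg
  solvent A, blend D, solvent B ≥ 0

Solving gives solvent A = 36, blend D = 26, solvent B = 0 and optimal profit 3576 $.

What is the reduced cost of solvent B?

Both catalyst and feedstock are binding at x*.
Dual feasibility on the basic columns requires 6·y_catalyst + 4·y_feedstock = 56, 5·y_catalyst + 5·y_feedstock = 60.
→ y_catalyst = 4 and y_feedstock = 8.
Reduced cost of solvent B: c₃ − yᵀa₃ = 45.5 − (4·4 + 8·4) = 45.5 − 48 = -2.5.

-2.5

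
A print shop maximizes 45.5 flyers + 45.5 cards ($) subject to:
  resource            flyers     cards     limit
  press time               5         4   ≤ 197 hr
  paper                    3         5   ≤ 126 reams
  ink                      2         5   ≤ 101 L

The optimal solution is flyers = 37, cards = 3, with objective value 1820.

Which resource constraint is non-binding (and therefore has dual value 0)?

press time: 197/197 (binding)
paper: 126/126 (binding)
ink: 89/101 (slack 12)
By complementary slackness, a constraint with positive slack has shadow price 0 → ink.

ink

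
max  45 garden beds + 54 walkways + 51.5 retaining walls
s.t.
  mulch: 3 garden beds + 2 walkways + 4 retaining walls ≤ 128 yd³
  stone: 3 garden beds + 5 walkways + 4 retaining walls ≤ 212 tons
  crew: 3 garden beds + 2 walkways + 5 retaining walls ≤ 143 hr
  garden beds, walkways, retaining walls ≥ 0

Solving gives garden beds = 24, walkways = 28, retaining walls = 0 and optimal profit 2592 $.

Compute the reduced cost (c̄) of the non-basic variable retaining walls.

Binding: mulch and stone. Non-binding: crew (15 unused).
By complementary slackness, y = 0 for the non-binding constraint.
From A_Bᵀ y = c: 3·y_mulch + 3·y_stone = 45; 2·y_mulch + 5·y_stone = 54.
Solving: y_mulch = 7, y_stone = 8.
Reduced cost of retaining walls: c₃ − yᵀa₃ = 51.5 − (7·4 + 8·4) = 51.5 − 60 = -8.5.

-8.5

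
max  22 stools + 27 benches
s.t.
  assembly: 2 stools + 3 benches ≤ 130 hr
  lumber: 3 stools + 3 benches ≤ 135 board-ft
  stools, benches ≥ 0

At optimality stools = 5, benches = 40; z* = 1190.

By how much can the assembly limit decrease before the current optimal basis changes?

40

Binding constraints: assembly, lumber. The basis is B = [[2,3],[3,3]] with det -3.
Per unit decrease in assembly, x* moves by d = (1, -1).
The basis stays optimal until benches reaches 0; allowable decrease = 40 hr.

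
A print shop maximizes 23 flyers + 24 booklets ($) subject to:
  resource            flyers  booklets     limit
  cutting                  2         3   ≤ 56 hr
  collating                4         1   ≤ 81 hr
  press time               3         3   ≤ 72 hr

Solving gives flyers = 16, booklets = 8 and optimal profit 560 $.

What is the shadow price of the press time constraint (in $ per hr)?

7

Binding: cutting and press time. Non-binding: collating (9 unused).
Slack constraints have shadow price 0 (complementary slackness).
The binding rows give the dual system: 2·y_cutting + 3·y_press time = 23 and 3·y_cutting + 3·y_press time = 24.
→ y_cutting = 1 and y_press time = 7.
Shadow price of press time = 7.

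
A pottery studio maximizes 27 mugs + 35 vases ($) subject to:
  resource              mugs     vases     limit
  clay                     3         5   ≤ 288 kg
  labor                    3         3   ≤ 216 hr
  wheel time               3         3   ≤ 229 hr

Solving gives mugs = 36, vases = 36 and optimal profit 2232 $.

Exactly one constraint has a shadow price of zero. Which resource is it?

wheel time

clay: 288/288 (binding)
labor: 216/216 (binding)
wheel time: 216/229 (slack 13)
By complementary slackness, a constraint with positive slack has shadow price 0 → wheel time.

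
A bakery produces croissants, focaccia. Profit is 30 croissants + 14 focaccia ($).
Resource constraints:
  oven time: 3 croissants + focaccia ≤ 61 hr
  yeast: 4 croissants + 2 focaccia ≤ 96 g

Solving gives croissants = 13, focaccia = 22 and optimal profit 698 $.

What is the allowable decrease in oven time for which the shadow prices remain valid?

Binding constraints: oven time, yeast. The basis is B = [[3,1],[4,2]] with det 2.
Per unit decrease in oven time, x* moves by d = (-1, 2).
The basis stays optimal until croissants reaches 0; allowable decrease = 13 hr.

13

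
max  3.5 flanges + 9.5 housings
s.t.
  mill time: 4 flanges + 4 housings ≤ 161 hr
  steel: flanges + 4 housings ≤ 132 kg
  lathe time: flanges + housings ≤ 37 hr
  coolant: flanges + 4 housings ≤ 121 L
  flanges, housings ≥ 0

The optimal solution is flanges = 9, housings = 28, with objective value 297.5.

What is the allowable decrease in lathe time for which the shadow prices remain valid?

6.75

Binding constraints: lathe time, coolant. The basis is B = [[1,1],[1,4]] with det 3.
Per unit decrease in lathe time, x* moves by d = (-1.3333, 0.3333).
The basis stays optimal until flanges reaches 0; allowable decrease = 6.75 hr.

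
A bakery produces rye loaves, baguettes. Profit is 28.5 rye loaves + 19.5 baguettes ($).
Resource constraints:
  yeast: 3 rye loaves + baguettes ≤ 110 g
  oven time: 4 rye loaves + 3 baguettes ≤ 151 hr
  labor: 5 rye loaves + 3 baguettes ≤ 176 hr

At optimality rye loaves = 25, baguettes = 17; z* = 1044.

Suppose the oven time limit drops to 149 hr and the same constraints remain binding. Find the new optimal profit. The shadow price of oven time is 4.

Δb = -2, so new z* = 1044 + (4)·(-2) = 1044 − 8 = 1036.

1036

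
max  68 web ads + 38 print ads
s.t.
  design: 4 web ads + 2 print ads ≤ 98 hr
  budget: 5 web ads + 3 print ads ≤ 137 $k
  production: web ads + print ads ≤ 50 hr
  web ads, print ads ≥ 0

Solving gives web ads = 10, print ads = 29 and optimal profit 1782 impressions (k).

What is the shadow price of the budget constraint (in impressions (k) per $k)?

Binding: design and budget. Non-binding: production (11 unused).
By complementary slackness, y = 0 for the non-binding constraint.
The binding rows give the dual system: 4·y_design + 5·y_budget = 68 and 2·y_design + 3·y_budget = 38.
This yields shadow prices y_design = 7, y_budget = 8.
Shadow price of budget = 8.

8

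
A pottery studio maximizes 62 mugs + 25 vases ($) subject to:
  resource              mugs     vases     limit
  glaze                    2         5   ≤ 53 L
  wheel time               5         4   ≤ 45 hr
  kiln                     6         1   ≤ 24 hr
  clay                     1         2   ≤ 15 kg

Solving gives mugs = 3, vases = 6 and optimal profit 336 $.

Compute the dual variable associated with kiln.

9

Binding: kiln and clay. Non-binding: glaze (17 unused), wheel time (6 unused).
Since glaze, wheel time are not tight, their duals are 0.
The binding rows give the dual system: 6·y_kiln + 1·y_clay = 62 and 1·y_kiln + 2·y_clay = 25.
→ y_kiln = 9 and y_clay = 8.
Shadow price of kiln = 9.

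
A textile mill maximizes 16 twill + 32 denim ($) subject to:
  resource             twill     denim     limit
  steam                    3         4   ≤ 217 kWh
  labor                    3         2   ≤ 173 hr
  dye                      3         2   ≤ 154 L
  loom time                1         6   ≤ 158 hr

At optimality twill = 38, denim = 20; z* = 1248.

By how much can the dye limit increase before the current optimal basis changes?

19

Binding constraints: dye, loom time. The basis is B = [[3,2],[1,6]] with det 16.
Per unit increase in dye, x* moves by d = (0.375, -0.0625).
The basis stays optimal until labor becomes binding; allowable increase = 19 L.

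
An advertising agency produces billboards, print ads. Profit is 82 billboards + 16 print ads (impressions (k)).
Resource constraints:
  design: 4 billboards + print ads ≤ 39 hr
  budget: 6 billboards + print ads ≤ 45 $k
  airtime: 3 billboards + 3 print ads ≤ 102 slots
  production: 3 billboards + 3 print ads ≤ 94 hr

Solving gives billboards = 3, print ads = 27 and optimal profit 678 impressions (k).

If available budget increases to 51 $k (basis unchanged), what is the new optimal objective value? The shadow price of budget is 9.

Δb = 6, so new z* = 678 + (9)·(6) = 678 + 54 = 732.

732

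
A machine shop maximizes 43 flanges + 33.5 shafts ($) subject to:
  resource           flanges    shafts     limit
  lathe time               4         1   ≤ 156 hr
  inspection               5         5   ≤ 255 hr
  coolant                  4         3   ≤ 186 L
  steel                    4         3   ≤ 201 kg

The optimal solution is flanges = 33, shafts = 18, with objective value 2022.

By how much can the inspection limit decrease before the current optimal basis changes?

3.75

Binding constraints: inspection, coolant. The basis is B = [[5,5],[4,3]] with det -5.
Per unit decrease in inspection, x* moves by d = (0.6, -0.8).
The basis stays optimal until lathe time becomes binding; allowable decrease = 3.75 hr.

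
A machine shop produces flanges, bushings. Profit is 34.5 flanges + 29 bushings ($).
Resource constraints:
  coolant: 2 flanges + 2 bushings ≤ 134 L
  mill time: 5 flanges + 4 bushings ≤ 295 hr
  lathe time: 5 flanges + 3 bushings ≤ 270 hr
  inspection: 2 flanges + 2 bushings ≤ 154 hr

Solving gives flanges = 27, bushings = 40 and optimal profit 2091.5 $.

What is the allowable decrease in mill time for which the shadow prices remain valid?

Binding constraints: coolant, mill time. The basis is B = [[2,2],[5,4]] with det -2.
Per unit decrease in mill time, x* moves by d = (-1, 1).
The basis stays optimal until flanges reaches 0; allowable decrease = 27 hr.

27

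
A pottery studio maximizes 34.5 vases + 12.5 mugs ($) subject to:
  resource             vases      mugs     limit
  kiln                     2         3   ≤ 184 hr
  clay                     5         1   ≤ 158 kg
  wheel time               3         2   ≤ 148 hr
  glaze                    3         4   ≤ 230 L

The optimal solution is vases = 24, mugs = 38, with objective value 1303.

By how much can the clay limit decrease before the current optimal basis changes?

7

Binding constraints: clay, wheel time. The basis is B = [[5,1],[3,2]] with det 7.
Per unit decrease in clay, x* moves by d = (-0.2857, 0.4286).
The basis stays optimal until glaze becomes binding; allowable decrease = 7 kg.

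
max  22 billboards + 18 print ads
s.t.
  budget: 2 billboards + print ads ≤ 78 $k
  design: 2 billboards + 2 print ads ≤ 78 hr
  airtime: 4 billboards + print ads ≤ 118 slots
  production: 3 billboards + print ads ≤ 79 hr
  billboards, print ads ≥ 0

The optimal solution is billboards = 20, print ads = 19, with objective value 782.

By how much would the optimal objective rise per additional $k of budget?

At the optimum: budget uses 59 of 78 (slack = 19); design uses 78 of 78 (binding); airtime uses 99 of 118 (slack = 19); production uses 79 of 79 (binding).
Since budget, airtime are not tight, their duals are 0.
The binding rows give the dual system: 2·y_design + 3·y_production = 22 and 2·y_design + 1·y_production = 18.
→ y_design = 8 and y_production = 2.
Shadow price of budget = 0.

0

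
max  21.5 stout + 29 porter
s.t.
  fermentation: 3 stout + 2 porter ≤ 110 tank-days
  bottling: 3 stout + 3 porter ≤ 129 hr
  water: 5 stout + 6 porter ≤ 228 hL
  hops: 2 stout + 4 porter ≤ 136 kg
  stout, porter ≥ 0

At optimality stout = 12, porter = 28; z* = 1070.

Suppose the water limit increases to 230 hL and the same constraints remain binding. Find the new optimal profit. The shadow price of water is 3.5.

Δb = 2, so new z* = 1070 + (3.5)·(2) = 1070 + 7 = 1077.

1077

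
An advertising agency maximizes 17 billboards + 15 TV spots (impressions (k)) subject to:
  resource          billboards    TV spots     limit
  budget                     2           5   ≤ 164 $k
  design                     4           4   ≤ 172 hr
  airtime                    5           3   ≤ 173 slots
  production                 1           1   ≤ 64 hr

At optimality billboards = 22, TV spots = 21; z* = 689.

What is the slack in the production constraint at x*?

21

production used = 1·22 + 1·21 = 43; slack = 64 − 43 = 21.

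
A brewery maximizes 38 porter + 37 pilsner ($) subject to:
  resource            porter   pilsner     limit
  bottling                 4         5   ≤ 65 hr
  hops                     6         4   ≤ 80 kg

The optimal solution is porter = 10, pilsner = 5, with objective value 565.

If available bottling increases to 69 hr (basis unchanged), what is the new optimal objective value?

585

At the optimum: bottling uses 65 of 65 (binding); hops uses 80 of 80 (binding).
The binding rows give the dual system: 4·y_bottling + 6·y_hops = 38 and 5·y_bottling + 4·y_hops = 37.
→ y_bottling = 5 and y_hops = 3.
Δz = y_bottling·Δb = 5 × (4) = 20, so new z* = 565 + 20 = 585.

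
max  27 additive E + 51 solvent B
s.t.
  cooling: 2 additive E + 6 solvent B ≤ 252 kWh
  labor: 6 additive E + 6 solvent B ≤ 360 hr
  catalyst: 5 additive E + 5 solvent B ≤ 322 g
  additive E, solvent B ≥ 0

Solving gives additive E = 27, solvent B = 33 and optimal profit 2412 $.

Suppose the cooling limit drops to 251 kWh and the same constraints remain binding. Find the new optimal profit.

Binding: cooling and labor. Non-binding: catalyst (22 unused).
Since catalyst is not tight, its dual is 0.
Dual feasibility on the basic columns requires 2·y_cooling + 6·y_labor = 27, 6·y_cooling + 6·y_labor = 51.
→ y_cooling = 6 and y_labor = 2.5.
Δz = y_cooling·Δb = 6 × (-1) = -6, so new z* = 2412 − 6 = 2406.

2406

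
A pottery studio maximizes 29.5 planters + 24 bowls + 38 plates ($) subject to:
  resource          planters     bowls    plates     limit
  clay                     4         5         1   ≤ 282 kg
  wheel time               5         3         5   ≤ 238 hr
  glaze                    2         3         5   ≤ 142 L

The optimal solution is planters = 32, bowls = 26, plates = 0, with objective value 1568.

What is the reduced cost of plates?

-2

Check each constraint at x*: clay 258/282 (slack 24); wheel time 238/238 (tight); glaze 142/142 (tight).
Slack constraints have shadow price 0 (complementary slackness).
From A_Bᵀ y = c: 5·y_wheel time + 2·y_glaze = 29.5; 3·y_wheel time + 3·y_glaze = 24.
This yields shadow prices y_wheel time = 4.5, y_glaze = 3.5.
Reduced cost of plates: c₃ − yᵀa₃ = 38 − (4.5·5 + 3.5·5) = 38 − 40 = -2.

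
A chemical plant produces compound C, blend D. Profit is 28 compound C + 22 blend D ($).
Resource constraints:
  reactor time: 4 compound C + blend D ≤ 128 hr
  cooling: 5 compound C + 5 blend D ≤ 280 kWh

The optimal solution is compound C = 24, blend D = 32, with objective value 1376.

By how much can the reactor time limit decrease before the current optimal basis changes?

72

Binding constraints: reactor time, cooling. The basis is B = [[4,1],[5,5]] with det 15.
Per unit decrease in reactor time, x* moves by d = (-0.3333, 0.3333).
The basis stays optimal until compound C reaches 0; allowable decrease = 72 hr.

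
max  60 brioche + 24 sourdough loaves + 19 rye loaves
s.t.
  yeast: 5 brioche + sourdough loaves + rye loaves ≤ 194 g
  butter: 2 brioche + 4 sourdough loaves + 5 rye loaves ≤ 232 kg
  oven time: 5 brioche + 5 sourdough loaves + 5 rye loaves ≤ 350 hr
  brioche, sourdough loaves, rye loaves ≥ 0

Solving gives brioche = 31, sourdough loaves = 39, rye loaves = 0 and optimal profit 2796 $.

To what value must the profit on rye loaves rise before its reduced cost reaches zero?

Binding: yeast and oven time. Non-binding: butter (14 unused).
By complementary slackness, y = 0 for the non-binding constraint.
Dual feasibility on the basic columns requires 5·y_yeast + 5·y_oven time = 60, 1·y_yeast + 5·y_oven time = 24.
Solving: y_yeast = 9, y_oven time = 3.
rye loaves enters the basis when its profit ≥ yᵀa₃ = 9·1 + 3·5 = 24.

24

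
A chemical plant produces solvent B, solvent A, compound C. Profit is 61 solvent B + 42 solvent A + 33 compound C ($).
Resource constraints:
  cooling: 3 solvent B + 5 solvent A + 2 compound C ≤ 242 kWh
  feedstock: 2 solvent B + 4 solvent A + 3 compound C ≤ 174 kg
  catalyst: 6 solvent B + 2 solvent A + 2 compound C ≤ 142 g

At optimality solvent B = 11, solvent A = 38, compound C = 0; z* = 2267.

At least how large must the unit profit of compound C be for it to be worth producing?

Binding: feedstock and catalyst. Non-binding: cooling (19 unused).
Since cooling is not tight, its dual is 0.
From A_Bᵀ y = c: 2·y_feedstock + 6·y_catalyst = 61; 4·y_feedstock + 2·y_catalyst = 42.
This yields shadow prices y_feedstock = 6.5, y_catalyst = 8.
compound C enters the basis when its profit ≥ yᵀa₃ = 6.5·3 + 8·2 = 35.5.

35.5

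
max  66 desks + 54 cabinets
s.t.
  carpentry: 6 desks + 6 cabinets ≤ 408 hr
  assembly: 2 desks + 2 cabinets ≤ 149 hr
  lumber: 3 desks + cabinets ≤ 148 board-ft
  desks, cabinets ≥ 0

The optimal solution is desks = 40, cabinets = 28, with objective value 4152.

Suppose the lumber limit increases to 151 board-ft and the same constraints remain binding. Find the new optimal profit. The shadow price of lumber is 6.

Δb = 3, so new z* = 4152 + (6)·(3) = 4152 + 18 = 4170.

4170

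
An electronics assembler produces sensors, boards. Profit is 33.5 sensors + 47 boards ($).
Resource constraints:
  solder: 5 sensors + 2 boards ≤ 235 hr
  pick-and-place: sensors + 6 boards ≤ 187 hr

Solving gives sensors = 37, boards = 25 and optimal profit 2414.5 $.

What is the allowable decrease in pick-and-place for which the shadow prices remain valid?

140

Binding constraints: solder, pick-and-place. The basis is B = [[5,2],[1,6]] with det 28.
Per unit decrease in pick-and-place, x* moves by d = (0.0714, -0.1786).
The basis stays optimal until boards reaches 0; allowable decrease = 140 hr.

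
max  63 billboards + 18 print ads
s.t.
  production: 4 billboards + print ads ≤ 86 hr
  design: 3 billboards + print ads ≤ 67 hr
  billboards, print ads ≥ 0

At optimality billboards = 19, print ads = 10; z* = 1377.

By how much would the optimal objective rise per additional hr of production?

Both production and design are binding at x*.
From A_Bᵀ y = c: 4·y_production + 3·y_design = 63; 1·y_production + 1·y_design = 18.
Solving: y_production = 9, y_design = 9.
Shadow price of production = 9.

9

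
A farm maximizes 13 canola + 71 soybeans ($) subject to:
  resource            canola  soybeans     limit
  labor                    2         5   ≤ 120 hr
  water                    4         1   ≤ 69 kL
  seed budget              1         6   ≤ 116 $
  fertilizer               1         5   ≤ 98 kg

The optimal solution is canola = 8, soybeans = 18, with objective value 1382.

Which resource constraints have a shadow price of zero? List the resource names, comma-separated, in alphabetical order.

labor: 106/120 (slack 14)
water: 50/69 (slack 19)
seed budget: 116/116 (binding)
fertilizer: 98/98 (binding)
By complementary slackness, a constraint with positive slack has shadow price 0 → labor, water.

labor, water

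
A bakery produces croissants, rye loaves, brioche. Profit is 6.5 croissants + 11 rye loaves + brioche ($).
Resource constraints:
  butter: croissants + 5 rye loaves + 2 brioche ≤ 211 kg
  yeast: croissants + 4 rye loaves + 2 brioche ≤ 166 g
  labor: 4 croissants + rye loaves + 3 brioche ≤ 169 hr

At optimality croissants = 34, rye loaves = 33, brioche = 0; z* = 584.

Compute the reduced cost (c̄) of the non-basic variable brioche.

-7

At the optimum: butter uses 199 of 211 (slack = 12); yeast uses 166 of 166 (binding); labor uses 169 of 169 (binding).
Slack constraints have shadow price 0 (complementary slackness).
From A_Bᵀ y = c: 1·y_yeast + 4·y_labor = 6.5; 4·y_yeast + 1·y_labor = 11.
Solving: y_yeast = 2.5, y_labor = 1.
Reduced cost of brioche: c₃ − yᵀa₃ = 1 − (2.5·2 + 1·3) = 1 − 8 = -7.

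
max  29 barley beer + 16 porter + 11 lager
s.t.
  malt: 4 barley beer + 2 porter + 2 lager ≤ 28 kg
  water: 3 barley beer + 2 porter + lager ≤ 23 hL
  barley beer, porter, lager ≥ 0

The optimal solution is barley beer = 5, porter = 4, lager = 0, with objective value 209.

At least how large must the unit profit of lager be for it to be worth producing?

13

Both malt and water are binding at x*.
Dual feasibility on the basic columns requires 4·y_malt + 3·y_water = 29, 2·y_malt + 2·y_water = 16.
This yields shadow prices y_malt = 5, y_water = 3.
lager enters the basis when its profit ≥ yᵀa₃ = 5·2 + 3·1 = 13.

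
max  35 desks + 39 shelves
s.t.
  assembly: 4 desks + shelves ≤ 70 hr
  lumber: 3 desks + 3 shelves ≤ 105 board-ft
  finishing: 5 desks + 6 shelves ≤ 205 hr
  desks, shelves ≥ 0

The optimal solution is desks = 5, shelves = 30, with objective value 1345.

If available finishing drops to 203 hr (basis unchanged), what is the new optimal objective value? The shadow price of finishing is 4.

Δb = -2, so new z* = 1345 + (4)·(-2) = 1345 − 8 = 1337.

1337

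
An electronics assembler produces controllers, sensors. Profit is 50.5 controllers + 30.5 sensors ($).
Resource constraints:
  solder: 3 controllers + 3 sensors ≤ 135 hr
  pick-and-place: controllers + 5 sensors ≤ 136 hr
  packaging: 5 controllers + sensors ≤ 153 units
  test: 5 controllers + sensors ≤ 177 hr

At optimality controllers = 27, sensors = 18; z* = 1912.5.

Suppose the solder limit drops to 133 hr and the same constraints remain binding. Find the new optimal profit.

Binding: solder and packaging. Non-binding: pick-and-place (19 unused), test (24 unused).
By complementary slackness, y = 0 for the non-binding constraints.
From A_Bᵀ y = c: 3·y_solder + 5·y_packaging = 50.5; 3·y_solder + 1·y_packaging = 30.5.
Solving: y_solder = 8.5, y_packaging = 5.
Δz = y_solder·Δb = 8.5 × (-2) = -17, so new z* = 1912.5 − 17 = 1895.5.

1895.5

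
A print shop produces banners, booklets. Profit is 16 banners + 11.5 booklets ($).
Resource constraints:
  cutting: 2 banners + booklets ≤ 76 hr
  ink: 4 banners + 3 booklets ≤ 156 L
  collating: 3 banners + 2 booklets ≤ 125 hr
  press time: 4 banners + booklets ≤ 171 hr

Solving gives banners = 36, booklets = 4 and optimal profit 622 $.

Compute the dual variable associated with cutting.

1

At the optimum: cutting uses 76 of 76 (binding); ink uses 156 of 156 (binding); collating uses 116 of 125 (slack = 9); press time uses 148 of 171 (slack = 23).
By complementary slackness, y = 0 for the non-binding constraints.
From A_Bᵀ y = c: 2·y_cutting + 4·y_ink = 16; 1·y_cutting + 3·y_ink = 11.5.
This yields shadow prices y_cutting = 1, y_ink = 3.5.
Shadow price of cutting = 1.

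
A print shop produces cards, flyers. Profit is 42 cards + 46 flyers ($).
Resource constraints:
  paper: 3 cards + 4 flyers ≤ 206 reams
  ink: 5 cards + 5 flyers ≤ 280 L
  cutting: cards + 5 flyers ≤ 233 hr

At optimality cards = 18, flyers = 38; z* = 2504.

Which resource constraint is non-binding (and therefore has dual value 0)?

paper: 206/206 (binding)
ink: 280/280 (binding)
cutting: 208/233 (slack 25)
By complementary slackness, a constraint with positive slack has shadow price 0 → cutting.

cutting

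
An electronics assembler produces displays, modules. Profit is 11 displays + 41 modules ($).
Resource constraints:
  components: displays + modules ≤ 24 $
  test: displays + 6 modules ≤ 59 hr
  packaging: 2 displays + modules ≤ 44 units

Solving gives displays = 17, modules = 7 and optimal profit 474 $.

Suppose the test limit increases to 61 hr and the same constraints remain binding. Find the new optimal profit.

Binding: components and test. Non-binding: packaging (3 unused).
Since packaging is not tight, its dual is 0.
Dual feasibility on the basic columns requires 1·y_components + 1·y_test = 11, 1·y_components + 6·y_test = 41.
→ y_components = 5 and y_test = 6.
Δz = y_test·Δb = 6 × (2) = 12, so new z* = 474 + 12 = 486.

486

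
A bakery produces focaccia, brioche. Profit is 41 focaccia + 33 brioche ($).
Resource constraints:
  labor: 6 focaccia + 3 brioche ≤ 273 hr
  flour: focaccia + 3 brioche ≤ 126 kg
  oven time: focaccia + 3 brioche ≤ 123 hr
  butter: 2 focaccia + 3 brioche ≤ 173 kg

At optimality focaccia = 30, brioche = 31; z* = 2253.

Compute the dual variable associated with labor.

At the optimum: labor uses 273 of 273 (binding); flour uses 123 of 126 (slack = 3); oven time uses 123 of 123 (binding); butter uses 153 of 173 (slack = 20).
By complementary slackness, y = 0 for the non-binding constraints.
Dual feasibility on the basic columns requires 6·y_labor + 1·y_oven time = 41, 3·y_labor + 3·y_oven time = 33.
→ y_labor = 6 and y_oven time = 5.
Shadow price of labor = 6.

6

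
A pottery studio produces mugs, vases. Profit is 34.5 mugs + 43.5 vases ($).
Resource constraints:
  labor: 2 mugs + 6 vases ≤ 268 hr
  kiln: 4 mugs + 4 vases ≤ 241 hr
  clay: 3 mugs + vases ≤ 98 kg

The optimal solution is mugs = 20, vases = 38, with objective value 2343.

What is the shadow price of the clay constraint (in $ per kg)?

7.5

Binding: labor and clay. Non-binding: kiln (9 unused).
Slack constraints have shadow price 0 (complementary slackness).
The binding rows give the dual system: 2·y_labor + 3·y_clay = 34.5 and 6·y_labor + 1·y_clay = 43.5.
Solving: y_labor = 6, y_clay = 7.5.
Shadow price of clay = 7.5.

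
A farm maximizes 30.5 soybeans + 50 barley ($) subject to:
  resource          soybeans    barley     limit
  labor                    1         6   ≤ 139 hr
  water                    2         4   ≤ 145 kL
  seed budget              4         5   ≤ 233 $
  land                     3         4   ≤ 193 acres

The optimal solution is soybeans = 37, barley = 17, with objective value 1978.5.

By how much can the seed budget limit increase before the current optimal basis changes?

7.125

Binding constraints: labor, seed budget. The basis is B = [[1,6],[4,5]] with det -19.
Per unit increase in seed budget, x* moves by d = (0.3158, -0.0526).
The basis stays optimal until water becomes binding; allowable increase = 7.125 $.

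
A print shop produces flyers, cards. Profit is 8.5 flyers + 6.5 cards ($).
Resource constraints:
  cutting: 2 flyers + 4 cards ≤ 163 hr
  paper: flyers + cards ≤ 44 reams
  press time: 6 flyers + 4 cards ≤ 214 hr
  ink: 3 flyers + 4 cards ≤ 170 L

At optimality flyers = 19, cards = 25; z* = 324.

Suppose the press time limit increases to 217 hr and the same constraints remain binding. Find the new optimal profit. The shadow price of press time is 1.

327

Δb = 3, so new z* = 324 + (1)·(3) = 324 + 3 = 327.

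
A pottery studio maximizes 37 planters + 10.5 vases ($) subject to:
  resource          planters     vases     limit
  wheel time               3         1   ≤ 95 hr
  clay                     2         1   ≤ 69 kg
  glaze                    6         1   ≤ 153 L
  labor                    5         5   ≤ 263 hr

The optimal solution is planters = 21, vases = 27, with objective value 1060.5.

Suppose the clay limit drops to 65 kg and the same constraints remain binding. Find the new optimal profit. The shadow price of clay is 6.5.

1034.5

Δb = -4, so new z* = 1060.5 + (6.5)·(-4) = 1060.5 − 26 = 1034.5.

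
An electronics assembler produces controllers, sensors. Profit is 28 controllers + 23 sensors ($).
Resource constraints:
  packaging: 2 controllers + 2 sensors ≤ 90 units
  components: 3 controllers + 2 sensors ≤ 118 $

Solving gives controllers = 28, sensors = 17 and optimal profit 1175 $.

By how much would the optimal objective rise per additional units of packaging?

At the optimum: packaging uses 90 of 90 (binding); components uses 118 of 118 (binding).
The binding rows give the dual system: 2·y_packaging + 3·y_components = 28 and 2·y_packaging + 2·y_components = 23.
This yields shadow prices y_packaging = 6.5, y_components = 5.
Shadow price of packaging = 6.5.

6.5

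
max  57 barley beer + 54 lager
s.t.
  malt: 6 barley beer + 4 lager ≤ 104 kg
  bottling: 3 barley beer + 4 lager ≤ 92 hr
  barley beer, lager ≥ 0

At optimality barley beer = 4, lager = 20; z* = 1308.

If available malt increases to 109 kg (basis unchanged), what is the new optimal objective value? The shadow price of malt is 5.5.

1335.5

Δb = 5, so new z* = 1308 + (5.5)·(5) = 1308 + 27.5 = 1335.5.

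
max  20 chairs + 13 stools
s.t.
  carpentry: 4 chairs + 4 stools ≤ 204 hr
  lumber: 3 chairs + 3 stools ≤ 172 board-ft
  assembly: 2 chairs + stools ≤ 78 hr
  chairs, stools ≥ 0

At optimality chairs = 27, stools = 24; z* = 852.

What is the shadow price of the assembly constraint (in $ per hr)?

7

At the optimum: carpentry uses 204 of 204 (binding); lumber uses 153 of 172 (slack = 19); assembly uses 78 of 78 (binding).
Slack constraints have shadow price 0 (complementary slackness).
The binding rows give the dual system: 4·y_carpentry + 2·y_assembly = 20 and 4·y_carpentry + 1·y_assembly = 13.
This yields shadow prices y_carpentry = 1.5, y_assembly = 7.
Shadow price of assembly = 7.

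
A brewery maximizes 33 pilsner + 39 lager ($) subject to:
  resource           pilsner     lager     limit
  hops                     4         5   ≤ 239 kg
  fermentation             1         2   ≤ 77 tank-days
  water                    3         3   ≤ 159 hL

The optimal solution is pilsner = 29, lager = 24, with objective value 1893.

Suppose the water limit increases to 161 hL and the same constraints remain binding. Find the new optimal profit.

At the optimum: hops uses 236 of 239 (slack = 3); fermentation uses 77 of 77 (binding); water uses 159 of 159 (binding).
Since hops is not tight, its dual is 0.
From A_Bᵀ y = c: 1·y_fermentation + 3·y_water = 33; 2·y_fermentation + 3·y_water = 39.
This yields shadow prices y_fermentation = 6, y_water = 9.
Δz = y_water·Δb = 9 × (2) = 18, so new z* = 1893 + 18 = 1911.

1911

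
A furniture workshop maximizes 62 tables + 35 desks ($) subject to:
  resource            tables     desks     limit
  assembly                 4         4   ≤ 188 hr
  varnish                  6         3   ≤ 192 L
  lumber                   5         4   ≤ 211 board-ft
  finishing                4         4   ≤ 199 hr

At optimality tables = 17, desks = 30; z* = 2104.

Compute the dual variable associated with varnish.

At the optimum: assembly uses 188 of 188 (binding); varnish uses 192 of 192 (binding); lumber uses 205 of 211 (slack = 6); finishing uses 188 of 199 (slack = 11).
Since lumber, finishing are not tight, their duals are 0.
The binding rows give the dual system: 4·y_assembly + 6·y_varnish = 62 and 4·y_assembly + 3·y_varnish = 35.
This yields shadow prices y_assembly = 2, y_varnish = 9.
Shadow price of varnish = 9.

9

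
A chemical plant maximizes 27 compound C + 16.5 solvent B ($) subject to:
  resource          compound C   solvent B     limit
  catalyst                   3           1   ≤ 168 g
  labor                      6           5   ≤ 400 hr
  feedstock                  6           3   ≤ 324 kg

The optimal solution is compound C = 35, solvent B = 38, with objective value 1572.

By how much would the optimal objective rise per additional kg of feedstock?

Binding: labor and feedstock. Non-binding: catalyst (25 unused).
Since catalyst is not tight, its dual is 0.
Dual feasibility on the basic columns requires 6·y_labor + 6·y_feedstock = 27, 5·y_labor + 3·y_feedstock = 16.5.
This yields shadow prices y_labor = 1.5, y_feedstock = 3.
Shadow price of feedstock = 3.

3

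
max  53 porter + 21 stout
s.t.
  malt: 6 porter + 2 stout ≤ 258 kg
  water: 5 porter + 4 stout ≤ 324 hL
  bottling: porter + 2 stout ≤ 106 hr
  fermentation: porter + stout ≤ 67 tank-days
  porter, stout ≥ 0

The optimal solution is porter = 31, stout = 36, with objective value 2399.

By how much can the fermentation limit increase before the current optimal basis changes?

Binding constraints: malt, fermentation. The basis is B = [[6,2],[1,1]] with det 4.
Per unit increase in fermentation, x* moves by d = (-0.5, 1.5).
The basis stays optimal until bottling becomes binding; allowable increase = 1.2 tank-days.

1.2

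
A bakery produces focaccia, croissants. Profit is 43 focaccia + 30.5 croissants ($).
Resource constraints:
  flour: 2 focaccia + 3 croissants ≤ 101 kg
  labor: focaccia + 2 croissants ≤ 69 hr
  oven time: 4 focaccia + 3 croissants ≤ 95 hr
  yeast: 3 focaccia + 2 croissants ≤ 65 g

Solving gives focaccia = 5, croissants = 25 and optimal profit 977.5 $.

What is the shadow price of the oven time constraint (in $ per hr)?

5.5

Binding: oven time and yeast. Non-binding: flour (16 unused), labor (14 unused).
Slack constraints have shadow price 0 (complementary slackness).
From A_Bᵀ y = c: 4·y_oven time + 3·y_yeast = 43; 3·y_oven time + 2·y_yeast = 30.5.
This yields shadow prices y_oven time = 5.5, y_yeast = 7.
Shadow price of oven time = 5.5.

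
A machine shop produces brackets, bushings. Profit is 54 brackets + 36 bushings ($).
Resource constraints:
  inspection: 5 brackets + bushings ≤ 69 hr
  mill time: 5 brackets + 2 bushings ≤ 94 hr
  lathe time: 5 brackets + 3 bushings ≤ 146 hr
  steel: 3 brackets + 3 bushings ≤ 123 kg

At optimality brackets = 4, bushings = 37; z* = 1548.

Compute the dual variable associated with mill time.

Binding: mill time and steel. Non-binding: inspection (12 unused), lathe time (15 unused).
Since inspection, lathe time are not tight, their duals are 0.
From A_Bᵀ y = c: 5·y_mill time + 3·y_steel = 54; 2·y_mill time + 3·y_steel = 36.
Solving: y_mill time = 6, y_steel = 8.
Shadow price of mill time = 6.

6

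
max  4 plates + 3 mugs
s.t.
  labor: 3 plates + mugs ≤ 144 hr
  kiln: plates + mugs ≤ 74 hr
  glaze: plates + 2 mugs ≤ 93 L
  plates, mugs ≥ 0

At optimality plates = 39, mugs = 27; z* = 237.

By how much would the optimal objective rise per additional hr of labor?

At the optimum: labor uses 144 of 144 (binding); kiln uses 66 of 74 (slack = 8); glaze uses 93 of 93 (binding).
Slack constraints have shadow price 0 (complementary slackness).
From A_Bᵀ y = c: 3·y_labor + 1·y_glaze = 4; 1·y_labor + 2·y_glaze = 3.
This yields shadow prices y_labor = 1, y_glaze = 1.
Shadow price of labor = 1.

1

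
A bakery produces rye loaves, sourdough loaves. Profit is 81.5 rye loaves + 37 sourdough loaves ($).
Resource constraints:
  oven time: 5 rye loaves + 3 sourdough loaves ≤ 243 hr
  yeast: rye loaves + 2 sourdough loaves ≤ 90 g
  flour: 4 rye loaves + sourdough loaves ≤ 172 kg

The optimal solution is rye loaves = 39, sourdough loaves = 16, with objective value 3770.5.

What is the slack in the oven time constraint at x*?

oven time used = 5·39 + 3·16 = 243; slack = 243 − 243 = 0.

0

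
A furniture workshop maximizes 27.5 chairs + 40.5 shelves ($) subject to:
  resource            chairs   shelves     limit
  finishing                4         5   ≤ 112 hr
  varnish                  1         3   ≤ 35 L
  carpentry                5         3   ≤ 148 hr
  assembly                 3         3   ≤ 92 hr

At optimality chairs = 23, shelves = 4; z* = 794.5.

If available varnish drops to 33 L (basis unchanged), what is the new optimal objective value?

Check each constraint at x*: finishing 112/112 (tight); varnish 35/35 (tight); carpentry 127/148 (slack 21); assembly 81/92 (slack 11).
Since carpentry, assembly are not tight, their duals are 0.
Dual feasibility on the basic columns requires 4·y_finishing + 1·y_varnish = 27.5, 5·y_finishing + 3·y_varnish = 40.5.
→ y_finishing = 6 and y_varnish = 3.5.
Δz = y_varnish·Δb = 3.5 × (-2) = -7, so new z* = 794.5 − 7 = 787.5.

787.5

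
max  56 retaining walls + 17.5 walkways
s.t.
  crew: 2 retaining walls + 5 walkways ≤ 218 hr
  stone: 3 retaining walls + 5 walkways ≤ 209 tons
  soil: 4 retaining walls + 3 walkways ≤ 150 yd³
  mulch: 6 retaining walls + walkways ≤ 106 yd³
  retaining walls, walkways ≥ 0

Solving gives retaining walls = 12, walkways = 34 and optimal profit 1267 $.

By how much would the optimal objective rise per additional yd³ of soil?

3.5

At the optimum: crew uses 194 of 218 (slack = 24); stone uses 206 of 209 (slack = 3); soil uses 150 of 150 (binding); mulch uses 106 of 106 (binding).
Slack constraints have shadow price 0 (complementary slackness).
Dual feasibility on the basic columns requires 4·y_soil + 6·y_mulch = 56, 3·y_soil + 1·y_mulch = 17.5.
Solving: y_soil = 3.5, y_mulch = 7.
Shadow price of soil = 3.5.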